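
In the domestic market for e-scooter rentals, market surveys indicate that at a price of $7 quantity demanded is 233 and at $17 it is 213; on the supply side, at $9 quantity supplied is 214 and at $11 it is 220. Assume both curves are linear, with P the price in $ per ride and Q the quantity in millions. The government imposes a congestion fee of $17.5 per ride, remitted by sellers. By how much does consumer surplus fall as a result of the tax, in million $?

Demand slope: (213 − 233)/(17 − 7) = -2, so Qd = 247 − 2P.
Supply slope: (220 − 214)/(11 − 9) = 3, so Qs = 3P + 187.
Before the tax: set 247 − 2P = 3P + 187 → P* = $12, Q* = 223.
With the tax collected from sellers, supply shifts: Qs = 3(P − 17.5) + 187.
New equilibrium: buyers pay $22.5, sellers receive $5, Q = 202. (Wedge: Pb − Ps = 17.5.)
ΔCS is the trapezoid between Q = 202 and Q = 223 of height $10.5: ½ · (223 + 202) · 10.5 = $2231.25.

Consumer surplus falls by $2231.25 million.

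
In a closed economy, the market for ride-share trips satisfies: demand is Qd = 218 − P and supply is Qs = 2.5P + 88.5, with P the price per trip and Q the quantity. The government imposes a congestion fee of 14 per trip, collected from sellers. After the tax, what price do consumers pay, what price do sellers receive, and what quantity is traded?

Before the tax: set 218 − P = 2.5P + 88.5 → P* = 37, Q* = 181.
With the tax collected from sellers, supply shifts: Qs = 2.5(P − 14) + 88.5.
Solving gives Q = 171 with consumers paying 47 and sellers receiving 33 (the 14 wedge).
The less price-elastic side of the market bears the larger share of a per-unit tax.

Consumers pay 47; sellers receive 33; quantity = 171.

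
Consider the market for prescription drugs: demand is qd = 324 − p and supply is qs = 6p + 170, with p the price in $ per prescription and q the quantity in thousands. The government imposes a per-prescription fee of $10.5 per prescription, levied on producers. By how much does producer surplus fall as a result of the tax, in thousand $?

Before the tax: set 324 − p = 6p + 170 → p* = $22, q* = 302.
With the tax collected from producers, supply shifts: qs = 6(p − 10.5) + 170.
Solving gives q = 293 with consumers paying $31 and producers receiving $20.5 (the $10.5 wedge).
ΔPS is the trapezoid between Q = 293 and Q = 302 of height $1.5: ½ · (302 + 293) · 1.5 = $446.25.

Producer surplus falls by $446.25 thousand.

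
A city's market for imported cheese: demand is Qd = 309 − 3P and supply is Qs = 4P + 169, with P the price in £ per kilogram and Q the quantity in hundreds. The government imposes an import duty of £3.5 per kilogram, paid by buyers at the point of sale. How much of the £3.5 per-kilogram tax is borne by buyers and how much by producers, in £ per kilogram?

Before the tax: set 309 − 3P = 4P + 169 → P* = £20, Q* = 249.
With the tax collected from buyers, demand (in seller-price terms) shifts: Qd = 309 − 3(P + 3.5).
Solving gives Q = 243 with buyers paying £22 and producers receiving £18.5 (the £3.5 wedge).
Burden on buyers: £2; on producers: £1.5. (They sum to £3.5.)

Buyers bear £2 per kilogram; producers bear £1.5 per kilogram.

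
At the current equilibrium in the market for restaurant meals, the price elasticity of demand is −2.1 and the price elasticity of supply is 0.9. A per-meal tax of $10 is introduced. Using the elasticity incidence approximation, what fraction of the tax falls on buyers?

Incidence ratio: buyers' share ≈ εs / (εs + |εd|) = 0.9 / (0.9 + 2.1) = 0.3.
Supply is the less elastic side, so buyers bear the smaller share.

Buyers' share ≈ 0.3.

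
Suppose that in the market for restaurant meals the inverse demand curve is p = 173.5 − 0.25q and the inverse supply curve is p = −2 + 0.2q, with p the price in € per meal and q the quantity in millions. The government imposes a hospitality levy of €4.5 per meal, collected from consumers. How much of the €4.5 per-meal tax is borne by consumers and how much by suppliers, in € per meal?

Consumers bear €2.5 per meal; suppliers bear €2 per meal.

Rewrite in direct form: qd = 694 − 4p and qs = 5p + 10.
Without the tax, 694 − 4p = 5p + 10 gives 9p = 684, so p* = €76 and q* = 390.
With the tax collected from consumers, demand (in seller-price terms) shifts: qd = 694 − 4(p + 4.5).
Solving gives q = 380 with consumers paying €78.5 and suppliers receiving €74 (the €4.5 wedge).
Burden on consumers: €2.5; on suppliers: €2. (They sum to €4.5.)
The less price-elastic side of the market bears the larger share of a per-unit tax.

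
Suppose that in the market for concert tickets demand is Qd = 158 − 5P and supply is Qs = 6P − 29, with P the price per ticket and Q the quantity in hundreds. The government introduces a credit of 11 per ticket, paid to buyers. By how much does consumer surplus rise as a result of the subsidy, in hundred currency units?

Consumer surplus rises by 528 hundred.

Before the subsidy: set 158 − 5P = 6P − 29 → P* = 17, Q* = 73.
With a per-unit subsidy paid to buyers, each effectively pays P − 11, so demand becomes Qd = 158 − 5(P − 11).
New equilibrium: buyers pay 11, suppliers receive 22, Q = 103. (Wedge: Pb − Ps = −11.)
ΔCS is the trapezoid between Q = 103 and Q = 73 of height 6: ½ · (73 + 103) · 6 = 528.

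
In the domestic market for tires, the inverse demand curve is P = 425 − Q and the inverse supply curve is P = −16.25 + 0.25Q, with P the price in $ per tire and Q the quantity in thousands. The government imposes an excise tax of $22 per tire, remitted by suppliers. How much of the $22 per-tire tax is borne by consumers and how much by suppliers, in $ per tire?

Inverting to Q(P) form: Qd = 425 − P; Qs = 4P + 65.
Without the tax, 425 − P = 4P + 65 gives 5P = 360, so P* = $72 and Q* = 353.
With the tax collected from suppliers, supply shifts: Qs = 4(P − 22) + 65.
New equilibrium: consumers pay $89.6, suppliers receive $67.6, Q = 335.4. (Wedge: Pb − Ps = 22.)
Burden on consumers: $17.6; on suppliers: $4.4. (They sum to $22.)
The less price-elastic side of the market bears the larger share of a per-unit tax.

Consumers bear $17.6 per tire; suppliers bear $4.4 per tire.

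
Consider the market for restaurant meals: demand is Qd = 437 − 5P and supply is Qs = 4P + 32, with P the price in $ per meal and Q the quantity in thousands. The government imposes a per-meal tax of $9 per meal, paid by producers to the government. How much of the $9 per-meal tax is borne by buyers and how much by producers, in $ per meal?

Buyers bear $4 per meal; producers bear $5 per meal.

Without the tax, 437 − 5P = 4P + 32 gives 9P = 405, so P* = $45 and Q* = 212.
With the tax collected from producers, supply shifts: Qs = 4(P − 9) + 32.
Solving gives Q = 192 with buyers paying $49 and producers receiving $40 (the $9 wedge).
Burden on buyers: $4; on producers: $5. (They sum to $9.)
The less price-elastic side of the market bears the larger share of a per-unit tax.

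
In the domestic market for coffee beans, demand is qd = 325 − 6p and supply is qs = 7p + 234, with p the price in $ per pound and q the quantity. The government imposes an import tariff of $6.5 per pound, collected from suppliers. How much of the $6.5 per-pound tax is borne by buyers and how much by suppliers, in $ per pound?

Buyers bear $3.5 per pound; suppliers bear $3 per pound.

Without the tax, 325 − 6p = 7p + 234 gives 13p = 91, so p* = $7 and q* = 283.
With the tax collected from suppliers, supply shifts: qs = 7(p − 6.5) + 234.
Solving gives q = 262 with buyers paying $10.5 and suppliers receiving $4 (the $6.5 wedge).
Burden on buyers: $3.5; on suppliers: $3. (They sum to $6.5.)
The less price-elastic side of the market bears the larger share of a per-unit tax.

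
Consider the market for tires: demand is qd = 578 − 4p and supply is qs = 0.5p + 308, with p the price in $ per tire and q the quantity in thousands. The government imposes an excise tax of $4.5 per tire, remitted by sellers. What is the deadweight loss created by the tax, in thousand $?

Deadweight loss = $4.5 thousand.

Before the tax: set 578 − 4p = 0.5p + 308 → p* = $60, q* = 338.
With the tax collected from sellers, supply shifts: qs = 0.5(p − 4.5) + 308.
Solving gives q = 336 with buyers paying $60.5 and sellers receiving $56 (the $4.5 wedge).
Quantity falls by |ΔQ| = |338 − 336| = 2.
DWL = ½ · t · |ΔQ| = ½ · 4.5 · 2 = $4.5.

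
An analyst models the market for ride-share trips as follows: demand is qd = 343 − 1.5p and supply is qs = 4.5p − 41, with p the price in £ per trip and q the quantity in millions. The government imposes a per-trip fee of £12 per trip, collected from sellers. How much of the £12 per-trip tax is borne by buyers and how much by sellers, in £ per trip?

Without the tax, 343 − 1.5p = 4.5p − 41 gives 6p = 384, so p* = £64 and q* = 247.
With the tax collected from sellers, supply shifts: qs = 4.5(p − 12) − 41.
New equilibrium: buyers pay £73, sellers receive £61, q = 233.5. (Wedge: pb − ps = 12.)
Burden on buyers: £9; on sellers: £3. (They sum to £12.)
The less price-elastic side of the market bears the larger share of a per-unit tax.

Buyers bear £9 per trip; sellers bear £3 per trip.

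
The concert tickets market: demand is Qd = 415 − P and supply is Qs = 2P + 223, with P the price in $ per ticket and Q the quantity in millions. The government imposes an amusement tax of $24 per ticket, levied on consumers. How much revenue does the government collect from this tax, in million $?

Without the tax, 415 − P = 2P + 223 gives 3P = 192, so P* = $64 and Q* = 351.
With the tax collected from consumers, demand (in seller-price terms) shifts: Qd = 415 − (P + 24).
New equilibrium: consumers pay $80, producers receive $56, Q = 335. (Wedge: Pb − Ps = 24.)
Revenue = t · Q = 24 · 335 = $8040.

Tax revenue = $8040 million.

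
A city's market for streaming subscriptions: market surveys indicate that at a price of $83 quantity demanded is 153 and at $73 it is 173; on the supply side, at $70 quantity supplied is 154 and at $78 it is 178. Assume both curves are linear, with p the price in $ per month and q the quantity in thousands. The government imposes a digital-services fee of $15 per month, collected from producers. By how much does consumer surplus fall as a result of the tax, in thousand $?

Consumer surplus falls by $1440 thousand.

Demand slope: (173 − 153)/(73 − 83) = -2, so qd = 319 − 2p.
Supply slope: (178 − 154)/(78 − 70) = 3, so qs = 3p − 56.
Without the tax, 319 − 2p = 3p − 56 gives 5p = 375, so p* = $75 and q* = 169.
With the tax collected from producers, supply shifts: qs = 3(p − 15) − 56.
Solving gives q = 151 with buyers paying $84 and producers receiving $69 (the $15 wedge).
ΔCS is the trapezoid between Q = 151 and Q = 169 of height $9: ½ · (169 + 151) · 9 = $1440.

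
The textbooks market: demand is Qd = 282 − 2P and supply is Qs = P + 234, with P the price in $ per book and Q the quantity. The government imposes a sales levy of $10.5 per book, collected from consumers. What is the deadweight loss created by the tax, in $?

Before the tax: set 282 − 2P = P + 234 → P* = $16, Q* = 250.
With the tax collected from consumers, demand (in seller-price terms) shifts: Qd = 282 − 2(P + 10.5).
Solving gives Q = 243 with consumers paying $19.5 and suppliers receiving $9 (the $10.5 wedge).
Quantity falls by |ΔQ| = |250 − 243| = 7.
DWL = ½ · t · |ΔQ| = ½ · 10.5 · 7 = $36.75.

Deadweight loss = $36.75.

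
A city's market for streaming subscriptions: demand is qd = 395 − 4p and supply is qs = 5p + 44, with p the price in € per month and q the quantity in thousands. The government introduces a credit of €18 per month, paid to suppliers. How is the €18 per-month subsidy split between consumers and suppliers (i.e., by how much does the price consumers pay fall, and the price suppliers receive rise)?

Without the subsidy, 395 − 4p = 5p + 44 gives 9p = 351, so p* = €39 and q* = 239.
With a per-unit subsidy paid to suppliers, each receives p + 18 per unit sold, so supply becomes qs = 5(p + 18) + 44.
New equilibrium: consumers pay €29, suppliers receive €47, q = 279. (Wedge: pb − ps = −18.)
Gain to consumers: €10; to suppliers: €8. (They sum to €18.)

Consumers gain €10 per month; suppliers gain €8 per month.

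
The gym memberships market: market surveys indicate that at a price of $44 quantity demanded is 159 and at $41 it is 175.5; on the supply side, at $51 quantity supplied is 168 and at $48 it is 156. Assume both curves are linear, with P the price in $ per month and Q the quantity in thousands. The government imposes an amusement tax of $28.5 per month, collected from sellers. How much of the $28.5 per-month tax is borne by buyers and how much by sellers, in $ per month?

Buyers bear $12 per month; sellers bear $16.5 per month.

Demand slope: (175.5 − 159)/(41 − 44) = -5.5, so Qd = 401 − 5.5P.
Supply slope: (156 − 168)/(48 − 51) = 4, so Qs = 4P − 36.
Before the tax: set 401 − 5.5P = 4P − 36 → P* = $46, Q* = 148.
With the tax collected from sellers, supply shifts: Qs = 4(P − 28.5) − 36.
New equilibrium: buyers pay $58, sellers receive $29.5, Q = 82. (Wedge: Pb − Ps = 28.5.)
Burden on buyers: $12; on sellers: $16.5. (They sum to $28.5.)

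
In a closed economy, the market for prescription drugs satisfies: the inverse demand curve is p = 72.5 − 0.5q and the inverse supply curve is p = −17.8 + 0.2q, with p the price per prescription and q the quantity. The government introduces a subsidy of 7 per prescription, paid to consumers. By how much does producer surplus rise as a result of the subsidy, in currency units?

Producer surplus rises by 268.

Rewrite in direct form: qd = 145 − 2p and qs = 5p + 89.
Without the subsidy, 145 − 2p = 5p + 89 gives 7p = 56, so p* = 8 and q* = 129.
With a per-unit subsidy paid to consumers, each effectively pays p − 7, so demand becomes qd = 145 − 2(p − 7).
New equilibrium: consumers pay 3, producers receive 10, q = 139. (Wedge: pb − ps = −7.)
ΔPS is the trapezoid between Q = 139 and Q = 129 of height 2: ½ · (129 + 139) · 2 = 268.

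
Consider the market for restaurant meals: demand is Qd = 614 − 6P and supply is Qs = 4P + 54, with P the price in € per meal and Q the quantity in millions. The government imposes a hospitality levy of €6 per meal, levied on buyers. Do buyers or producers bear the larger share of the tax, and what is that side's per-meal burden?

Before the tax: set 614 − 6P = 4P + 54 → P* = €56, Q* = 278.
With the tax collected from buyers, demand (in seller-price terms) shifts: Qd = 614 − 6(P + 6).
New equilibrium: buyers pay €58.4, producers receive €52.4, Q = 263.6. (Wedge: Pb − Ps = 6.)
Per-meal burden: buyers €2.4, producers €3.6.
Producers take the larger share because supply is less price-elastic here (demand slope 6 vs supply slope 4).

Producers bear the larger share: €3.6 per meal.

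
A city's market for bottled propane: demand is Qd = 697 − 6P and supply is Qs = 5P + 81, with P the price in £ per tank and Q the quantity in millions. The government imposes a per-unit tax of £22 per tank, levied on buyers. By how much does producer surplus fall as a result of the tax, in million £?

Without the tax, 697 − 6P = 5P + 81 gives 11P = 616, so P* = £56 and Q* = 361.
With the tax collected from buyers, demand (in seller-price terms) shifts: Qd = 697 − 6(P + 22).
Solving gives Q = 301 with buyers paying £66 and producers receiving £44 (the £22 wedge).
ΔPS is the trapezoid between Q = 301 and Q = 361 of height £12: ½ · (361 + 301) · 12 = £3972.

Producer surplus falls by £3972 million.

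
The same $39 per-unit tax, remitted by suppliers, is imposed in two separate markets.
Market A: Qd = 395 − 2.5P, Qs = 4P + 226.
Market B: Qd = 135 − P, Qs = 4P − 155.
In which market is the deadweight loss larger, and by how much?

Market A, by $561.6.

Market A: pre-tax P* = $26, Q* = 330; post-tax Q = 270; deadweight loss = $1170.
Market B: pre-tax P* = $58, Q* = 77; post-tax Q = 45.8; deadweight loss = $608.4.
Difference: $1170 vs $608.4 → market A is larger by $561.6.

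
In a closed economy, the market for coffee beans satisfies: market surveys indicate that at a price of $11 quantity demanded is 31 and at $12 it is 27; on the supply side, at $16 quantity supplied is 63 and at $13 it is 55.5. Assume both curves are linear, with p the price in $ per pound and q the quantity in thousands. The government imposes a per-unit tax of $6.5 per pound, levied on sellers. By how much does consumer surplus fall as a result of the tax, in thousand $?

Consumer surplus falls by $95 thousand.

Demand slope: (27 − 31)/(12 − 11) = -4, so qd = 75 − 4p.
Supply slope: (55.5 − 63)/(13 − 16) = 2.5, so qs = 2.5p + 23.
Without the tax, 75 − 4p = 2.5p + 23 gives 6.5p = 52, so p* = $8 and q* = 43.
With the tax collected from sellers, supply shifts: qs = 2.5(p − 6.5) + 23.
Solving gives q = 33 with consumers paying $10.5 and sellers receiving $4 (the $6.5 wedge).
ΔCS is the trapezoid between Q = 33 and Q = 43 of height $2.5: ½ · (43 + 33) · 2.5 = $95.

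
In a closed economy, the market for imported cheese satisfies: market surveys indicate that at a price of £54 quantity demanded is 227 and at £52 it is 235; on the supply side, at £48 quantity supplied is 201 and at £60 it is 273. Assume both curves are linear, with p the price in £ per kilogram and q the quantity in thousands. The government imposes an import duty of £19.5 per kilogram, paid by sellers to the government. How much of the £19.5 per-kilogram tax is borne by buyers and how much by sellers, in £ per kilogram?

Demand slope: (235 − 227)/(52 − 54) = -4, so qd = 443 − 4p.
Supply slope: (273 − 201)/(60 − 48) = 6, so qs = 6p − 87.
Before the tax: set 443 − 4p = 6p − 87 → p* = £53, q* = 231.
With the tax collected from sellers, supply shifts: qs = 6(p − 19.5) − 87.
Solving gives q = 184.2 with buyers paying £64.7 and sellers receiving £45.2 (the £19.5 wedge).
Burden on buyers: £11.7; on sellers: £7.8. (They sum to £19.5.)

Buyers bear £11.7 per kilogram; sellers bear £7.8 per kilogram.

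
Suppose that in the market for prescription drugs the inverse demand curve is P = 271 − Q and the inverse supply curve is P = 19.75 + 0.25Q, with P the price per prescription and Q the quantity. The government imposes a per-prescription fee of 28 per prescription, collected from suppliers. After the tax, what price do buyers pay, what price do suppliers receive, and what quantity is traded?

Inverting to Q(P) form: Qd = 271 − P; Qs = 4P − 79.
Without the tax, 271 − P = 4P − 79 gives 5P = 350, so P* = 70 and Q* = 201.
With the tax collected from suppliers, supply shifts: Qs = 4(P − 28) − 79.
New equilibrium: buyers pay 92.4, suppliers receive 64.4, Q = 178.6. (Wedge: Pb − Ps = 28.)
The less price-elastic side of the market bears the larger share of a per-unit tax.

Buyers pay 92.4; suppliers receive 64.4; quantity = 178.6.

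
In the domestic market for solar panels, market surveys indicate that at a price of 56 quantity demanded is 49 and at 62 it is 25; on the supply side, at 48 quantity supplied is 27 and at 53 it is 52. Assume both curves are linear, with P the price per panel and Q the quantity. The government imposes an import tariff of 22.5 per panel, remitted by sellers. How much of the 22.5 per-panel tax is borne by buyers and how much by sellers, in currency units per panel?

Buyers bear 12.5 per panel; sellers bear 10 per panel.

Demand slope: (25 − 49)/(62 − 56) = -4, so Qd = 273 − 4P.
Supply slope: (52 − 27)/(53 − 48) = 5, so Qs = 5P − 213.
Without the tax, 273 − 4P = 5P − 213 gives 9P = 486, so P* = 54 and Q* = 57.
With the tax collected from sellers, supply shifts: Qs = 5(P − 22.5) − 213.
New equilibrium: buyers pay 66.5, sellers receive 44, Q = 7. (Wedge: Pb − Ps = 22.5.)
Burden on buyers: 12.5; on sellers: 10. (They sum to 22.5.)
The less price-elastic side of the market bears the larger share of a per-unit tax.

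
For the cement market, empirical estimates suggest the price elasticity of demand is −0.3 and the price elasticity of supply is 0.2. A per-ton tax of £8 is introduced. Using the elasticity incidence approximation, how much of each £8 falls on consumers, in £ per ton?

Incidence ratio: consumers' share ≈ εs / (εs + |εd|) = 0.2 / (0.2 + 0.3) = 0.4.
So consumers bear ≈ 0.4 × £8 = £3.2; suppliers bear £4.8.

Consumers bear ≈ £3.2 per ton.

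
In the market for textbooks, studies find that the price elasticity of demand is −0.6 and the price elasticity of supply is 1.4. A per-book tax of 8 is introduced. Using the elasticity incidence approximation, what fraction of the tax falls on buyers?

Incidence ratio: buyers' share ≈ εs / (εs + |εd|) = 1.4 / (1.4 + 0.6) = 0.7.
Supply is the more elastic side, so buyers bear the larger share.

Buyers' share ≈ 0.7.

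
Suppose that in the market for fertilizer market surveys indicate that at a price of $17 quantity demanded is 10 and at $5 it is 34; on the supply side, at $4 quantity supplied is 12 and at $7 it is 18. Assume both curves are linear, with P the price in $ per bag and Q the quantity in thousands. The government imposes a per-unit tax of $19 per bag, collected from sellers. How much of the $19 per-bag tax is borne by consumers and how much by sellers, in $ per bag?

Consumers bear $9.5 per bag; sellers bear $9.5 per bag.

Demand slope: (34 − 10)/(5 − 17) = -2, so Qd = 44 − 2P.
Supply slope: (18 − 12)/(7 − 4) = 2, so Qs = 2P + 4.
Before the tax: set 44 − 2P = 2P + 4 → P* = $10, Q* = 24.
With the tax collected from sellers, supply shifts: Qs = 2(P − 19) + 4.
New equilibrium: consumers pay $19.5, sellers receive $0.5, Q = 5. (Wedge: Pb − Ps = 19.)
Burden on consumers: $9.5; on sellers: $9.5. (They sum to $19.)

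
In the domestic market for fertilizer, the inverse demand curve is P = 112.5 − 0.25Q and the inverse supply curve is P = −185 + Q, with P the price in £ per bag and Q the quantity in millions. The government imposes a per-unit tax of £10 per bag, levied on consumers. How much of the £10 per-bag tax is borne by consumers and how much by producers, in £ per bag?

Consumers bear £2 per bag; producers bear £8 per bag.

Inverting to Q(P) form: Qd = 450 − 4P; Qs = P + 185.
Before the tax: set 450 − 4P = P + 185 → P* = £53, Q* = 238.
With the tax collected from consumers, demand (in seller-price terms) shifts: Qd = 450 − 4(P + 10).
Solving gives Q = 230 with consumers paying £55 and producers receiving £45 (the £10 wedge).
Burden on consumers: £2; on producers: £8. (They sum to £10.)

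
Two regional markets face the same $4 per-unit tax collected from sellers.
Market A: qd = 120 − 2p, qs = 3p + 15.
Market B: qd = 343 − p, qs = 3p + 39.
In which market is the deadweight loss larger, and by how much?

Market A, by $3.6.

Market A: pre-tax p* = $21, q* = 78; post-tax q = 73.2; deadweight loss = $9.6.
Market B: pre-tax p* = $76, q* = 267; post-tax q = 264; deadweight loss = $6.
Difference: $9.6 vs $6 → market A is larger by $3.6.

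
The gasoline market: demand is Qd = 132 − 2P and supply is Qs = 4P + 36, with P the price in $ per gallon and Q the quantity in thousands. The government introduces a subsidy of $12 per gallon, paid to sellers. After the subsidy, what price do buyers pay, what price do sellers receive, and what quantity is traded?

Buyers pay $8; sellers receive $20; quantity = 116.

Without the subsidy, 132 − 2P = 4P + 36 gives 6P = 96, so P* = $16 and Q* = 100.
With a per-unit subsidy paid to sellers, each receives P + 12 per unit sold, so supply becomes Qs = 4(P + 12) + 36.
New equilibrium: buyers pay $8, sellers receive $20, Q = 116. (Wedge: Pb − Ps = −12.)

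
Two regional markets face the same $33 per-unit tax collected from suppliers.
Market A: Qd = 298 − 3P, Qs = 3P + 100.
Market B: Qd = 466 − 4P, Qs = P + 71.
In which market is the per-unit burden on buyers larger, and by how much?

Market A, by $9.9.

Market A: pre-tax P* = $33, Q* = 199; post-tax Q = 149.5; per-unit burden on buyers = $16.5.
Market B: pre-tax P* = $79, Q* = 150; post-tax Q = 123.6; per-unit burden on buyers = $6.6.
Difference: $16.5 vs $6.6 → market A is larger by $9.9.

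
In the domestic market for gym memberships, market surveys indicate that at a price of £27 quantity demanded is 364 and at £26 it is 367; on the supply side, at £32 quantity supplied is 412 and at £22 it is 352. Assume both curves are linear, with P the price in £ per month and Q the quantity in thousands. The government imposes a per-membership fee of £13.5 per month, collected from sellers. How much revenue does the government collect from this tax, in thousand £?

Tax revenue = £4630.5 thousand.

Demand slope: (367 − 364)/(26 − 27) = -3, so Qd = 445 − 3P.
Supply slope: (352 − 412)/(22 − 32) = 6, so Qs = 6P + 220.
Without the tax, 445 − 3P = 6P + 220 gives 9P = 225, so P* = £25 and Q* = 370.
With the tax collected from sellers, supply shifts: Qs = 6(P − 13.5) + 220.
New equilibrium: consumers pay £34, sellers receive £20.5, Q = 343. (Wedge: Pb − Ps = 13.5.)
Revenue = t · Q = 13.5 · 343 = £4630.5.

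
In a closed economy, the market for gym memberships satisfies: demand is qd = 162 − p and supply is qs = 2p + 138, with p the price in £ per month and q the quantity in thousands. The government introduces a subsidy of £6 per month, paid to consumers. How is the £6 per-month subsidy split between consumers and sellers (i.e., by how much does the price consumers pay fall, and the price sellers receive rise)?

Consumers gain £4 per month; sellers gain £2 per month.

Without the subsidy, 162 − p = 2p + 138 gives 3p = 24, so p* = £8 and q* = 154.
With a per-unit subsidy paid to consumers, each effectively pays p − 6, so demand becomes qd = 162 − (p − 6).
New equilibrium: consumers pay £4, sellers receive £10, q = 158. (Wedge: pb − ps = −6.)
Gain to consumers: £4; to sellers: £2. (They sum to £6.)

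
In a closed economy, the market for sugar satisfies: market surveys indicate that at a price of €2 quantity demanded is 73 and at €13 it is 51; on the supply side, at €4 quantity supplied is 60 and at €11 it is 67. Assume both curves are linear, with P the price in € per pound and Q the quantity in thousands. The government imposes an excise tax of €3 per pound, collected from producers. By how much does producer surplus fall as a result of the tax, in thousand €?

Producer surplus falls by €124 thousand.

Demand slope: (51 − 73)/(13 − 2) = -2, so Qd = 77 − 2P.
Supply slope: (67 − 60)/(11 − 4) = 1, so Qs = P + 56.
Without the tax, 77 − 2P = P + 56 gives 3P = 21, so P* = €7 and Q* = 63.
With the tax collected from producers, supply shifts: Qs = (P − 3) + 56.
Solving gives Q = 61 with consumers paying €8 and producers receiving €5 (the €3 wedge).
ΔPS is the trapezoid between Q = 61 and Q = 63 of height €2: ½ · (63 + 61) · 2 = €124.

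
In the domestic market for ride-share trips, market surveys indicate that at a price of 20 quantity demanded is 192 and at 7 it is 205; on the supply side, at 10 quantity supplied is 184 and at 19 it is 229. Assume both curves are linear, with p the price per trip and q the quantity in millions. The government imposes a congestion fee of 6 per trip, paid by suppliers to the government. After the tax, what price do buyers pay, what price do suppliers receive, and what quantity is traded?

Buyers pay 18; suppliers receive 12; quantity = 194.

Demand slope: (205 − 192)/(7 − 20) = -1, so qd = 212 − p.
Supply slope: (229 − 184)/(19 − 10) = 5, so qs = 5p + 134.
Before the tax: set 212 − p = 5p + 134 → p* = 13, q* = 199.
With the tax collected from suppliers, supply shifts: qs = 5(p − 6) + 134.
New equilibrium: buyers pay 18, suppliers receive 12, q = 194. (Wedge: pb − ps = 6.)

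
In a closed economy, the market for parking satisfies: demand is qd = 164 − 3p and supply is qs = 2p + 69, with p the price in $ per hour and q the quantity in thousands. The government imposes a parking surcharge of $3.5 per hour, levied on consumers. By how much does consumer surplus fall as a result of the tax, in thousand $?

Without the tax, 164 − 3p = 2p + 69 gives 5p = 95, so p* = $19 and q* = 107.
With the tax collected from consumers, demand (in seller-price terms) shifts: qd = 164 − 3(p + 3.5).
Solving gives q = 102.8 with consumers paying $20.4 and sellers receiving $16.9 (the $3.5 wedge).
ΔCS is the trapezoid between Q = 102.8 and Q = 107 of height $1.4: ½ · (107 + 102.8) · 1.4 = $146.86.

Consumer surplus falls by $146.86 thousand.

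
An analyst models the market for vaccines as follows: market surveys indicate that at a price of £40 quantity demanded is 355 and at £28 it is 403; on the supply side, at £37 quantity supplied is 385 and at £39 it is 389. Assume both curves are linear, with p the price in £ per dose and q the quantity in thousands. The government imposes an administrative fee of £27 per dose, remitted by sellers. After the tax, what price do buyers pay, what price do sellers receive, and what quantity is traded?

Buyers pay £43; sellers receive £16; quantity = 343.

Demand slope: (403 − 355)/(28 − 40) = -4, so qd = 515 − 4p.
Supply slope: (389 − 385)/(39 − 37) = 2, so qs = 2p + 311.
Before the tax: set 515 − 4p = 2p + 311 → p* = £34, q* = 379.
With the tax collected from sellers, supply shifts: qs = 2(p − 27) + 311.
Solving gives q = 343 with buyers paying £43 and sellers receiving £16 (the £27 wedge).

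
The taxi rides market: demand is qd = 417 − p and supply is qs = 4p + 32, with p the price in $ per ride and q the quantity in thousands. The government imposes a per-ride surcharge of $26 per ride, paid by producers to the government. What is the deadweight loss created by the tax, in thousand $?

Before the tax: set 417 − p = 4p + 32 → p* = $77, q* = 340.
With the tax collected from producers, supply shifts: qs = 4(p − 26) + 32.
New equilibrium: consumers pay $97.8, producers receive $71.8, q = 319.2. (Wedge: pb − ps = 26.)
Quantity falls by |ΔQ| = |340 − 319.2| = 20.8.
DWL = ½ · t · |ΔQ| = ½ · 26 · 20.8 = $270.4.

Deadweight loss = $270.4 thousand.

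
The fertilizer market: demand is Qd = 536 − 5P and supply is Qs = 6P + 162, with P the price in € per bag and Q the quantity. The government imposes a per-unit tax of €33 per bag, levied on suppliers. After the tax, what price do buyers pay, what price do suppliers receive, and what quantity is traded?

Buyers pay €52; suppliers receive €19; quantity = 276.

Without the tax, 536 − 5P = 6P + 162 gives 11P = 374, so P* = €34 and Q* = 366.
With the tax collected from suppliers, supply shifts: Qs = 6(P − 33) + 162.
Solving gives Q = 276 with buyers paying €52 and suppliers receiving €19 (the €33 wedge).
The less price-elastic side of the market bears the larger share of a per-unit tax.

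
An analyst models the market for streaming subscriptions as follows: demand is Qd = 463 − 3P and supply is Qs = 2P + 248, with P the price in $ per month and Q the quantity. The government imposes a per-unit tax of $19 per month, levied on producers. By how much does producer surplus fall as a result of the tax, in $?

Producer surplus falls by $3677.64.

Before the tax: set 463 − 3P = 2P + 248 → P* = $43, Q* = 334.
With the tax collected from producers, supply shifts: Qs = 2(P − 19) + 248.
New equilibrium: consumers pay $50.6, producers receive $31.6, Q = 311.2. (Wedge: Pb − Ps = 19.)
ΔPS is the trapezoid between Q = 311.2 and Q = 334 of height $11.4: ½ · (334 + 311.2) · 11.4 = $3677.64.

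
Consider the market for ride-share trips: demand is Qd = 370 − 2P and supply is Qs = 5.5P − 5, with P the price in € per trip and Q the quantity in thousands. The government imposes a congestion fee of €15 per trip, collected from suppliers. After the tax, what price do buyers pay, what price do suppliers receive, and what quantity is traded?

Without the tax, 370 − 2P = 5.5P − 5 gives 7.5P = 375, so P* = €50 and Q* = 270.
With the tax collected from suppliers, supply shifts: Qs = 5.5(P − 15) − 5.
Solving gives Q = 248 with buyers paying €61 and suppliers receiving €46 (the €15 wedge).
The less price-elastic side of the market bears the larger share of a per-unit tax.

Buyers pay €61; suppliers receive €46; quantity = 248.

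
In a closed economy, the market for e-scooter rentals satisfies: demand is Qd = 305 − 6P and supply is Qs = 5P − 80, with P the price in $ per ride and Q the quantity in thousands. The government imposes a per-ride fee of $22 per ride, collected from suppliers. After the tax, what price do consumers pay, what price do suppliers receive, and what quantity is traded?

Consumers pay $45; suppliers receive $23; quantity = 35.

Before the tax: set 305 − 6P = 5P − 80 → P* = $35, Q* = 95.
With the tax collected from suppliers, supply shifts: Qs = 5(P − 22) − 80.
Solving gives Q = 35 with consumers paying $45 and suppliers receiving $23 (the $22 wedge).
The less price-elastic side of the market bears the larger share of a per-unit tax.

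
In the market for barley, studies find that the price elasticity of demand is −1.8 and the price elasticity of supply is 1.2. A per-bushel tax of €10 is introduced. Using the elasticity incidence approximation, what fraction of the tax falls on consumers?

Consumers' share ≈ 0.4.

Incidence ratio: consumers' share ≈ εs / (εs + |εd|) = 1.2 / (1.2 + 1.8) = 0.4.
Supply is the less elastic side, so consumers bear the smaller share.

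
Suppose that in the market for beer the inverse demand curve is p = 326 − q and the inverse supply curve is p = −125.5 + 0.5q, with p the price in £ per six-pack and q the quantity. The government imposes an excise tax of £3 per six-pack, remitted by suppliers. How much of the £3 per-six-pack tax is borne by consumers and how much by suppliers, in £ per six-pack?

Consumers bear £2 per six-pack; suppliers bear £1 per six-pack.

Rewrite in direct form: qd = 326 − p and qs = 2p + 251.
Without the tax, 326 − p = 2p + 251 gives 3p = 75, so p* = £25 and q* = 301.
With the tax collected from suppliers, supply shifts: qs = 2(p − 3) + 251.
New equilibrium: consumers pay £27, suppliers receive £24, q = 299. (Wedge: pb − ps = 3.)
Burden on consumers: £2; on suppliers: £1. (They sum to £3.)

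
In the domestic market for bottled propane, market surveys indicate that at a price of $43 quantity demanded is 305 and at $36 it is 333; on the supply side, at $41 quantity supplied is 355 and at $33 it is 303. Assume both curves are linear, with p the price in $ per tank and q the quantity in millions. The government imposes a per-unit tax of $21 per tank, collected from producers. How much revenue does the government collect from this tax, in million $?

Tax revenue = $5817 million.

Demand slope: (333 − 305)/(36 − 43) = -4, so qd = 477 − 4p.
Supply slope: (303 − 355)/(33 − 41) = 6.5, so qs = 6.5p + 88.5.
Without the tax, 477 − 4p = 6.5p + 88.5 gives 10.5p = 388.5, so p* = $37 and q* = 329.
With the tax collected from producers, supply shifts: qs = 6.5(p − 21) + 88.5.
Solving gives q = 277 with buyers paying $50 and producers receiving $29 (the $21 wedge).
Revenue = t · Q = 21 · 277 = $5817.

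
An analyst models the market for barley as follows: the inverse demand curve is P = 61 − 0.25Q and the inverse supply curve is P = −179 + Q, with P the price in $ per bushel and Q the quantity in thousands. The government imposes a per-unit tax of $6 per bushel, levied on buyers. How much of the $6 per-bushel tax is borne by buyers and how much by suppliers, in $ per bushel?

Inverting to Q(P) form: Qd = 244 − 4P; Qs = P + 179.
Before the tax: set 244 − 4P = P + 179 → P* = $13, Q* = 192.
With the tax collected from buyers, demand (in seller-price terms) shifts: Qd = 244 − 4(P + 6).
New equilibrium: buyers pay $14.2, suppliers receive $8.2, Q = 187.2. (Wedge: Pb − Ps = 6.)
Burden on buyers: $1.2; on suppliers: $4.8. (They sum to $6.)

Buyers bear $1.2 per bushel; suppliers bear $4.8 per bushel.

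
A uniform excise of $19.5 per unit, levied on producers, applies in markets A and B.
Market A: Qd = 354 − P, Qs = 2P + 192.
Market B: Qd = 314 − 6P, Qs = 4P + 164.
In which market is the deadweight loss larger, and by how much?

Market A: pre-tax P* = $54, Q* = 300; post-tax Q = 287; deadweight loss = $126.75.
Market B: pre-tax P* = $15, Q* = 224; post-tax Q = 177.2; deadweight loss = $456.3.
Difference: $126.75 vs $456.3 → market B is larger by $329.55.

Market B, by $329.55.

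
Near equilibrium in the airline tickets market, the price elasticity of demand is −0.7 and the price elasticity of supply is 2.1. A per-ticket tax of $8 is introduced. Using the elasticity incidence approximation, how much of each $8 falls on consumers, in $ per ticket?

Consumers bear ≈ $6 per ticket.

Incidence ratio: consumers' share ≈ εs / (εs + |εd|) = 2.1 / (2.1 + 0.7) = 0.75.
So consumers bear ≈ 0.75 × $8 = $6; suppliers bear $2.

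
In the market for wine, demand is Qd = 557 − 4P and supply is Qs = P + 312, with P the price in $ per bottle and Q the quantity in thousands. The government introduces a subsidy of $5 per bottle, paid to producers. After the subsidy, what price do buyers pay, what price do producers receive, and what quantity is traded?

Buyers pay $48; producers receive $53; quantity = 365.

Before the subsidy: set 557 − 4P = P + 312 → P* = $49, Q* = 361.
With a per-unit subsidy paid to producers, each receives P + 5 per unit sold, so supply becomes Qs = (P + 5) + 312.
New equilibrium: buyers pay $48, producers receive $53, Q = 365. (Wedge: Pb − Ps = −5.)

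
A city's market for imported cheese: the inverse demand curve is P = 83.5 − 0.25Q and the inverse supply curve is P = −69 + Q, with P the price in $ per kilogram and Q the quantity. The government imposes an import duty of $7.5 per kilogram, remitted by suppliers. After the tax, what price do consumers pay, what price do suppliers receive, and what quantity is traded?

Consumers pay $54.5; suppliers receive $47; quantity = 116.

Inverting to Q(P) form: Qd = 334 − 4P; Qs = P + 69.
Without the tax, 334 − 4P = P + 69 gives 5P = 265, so P* = $53 and Q* = 122.
With the tax collected from suppliers, supply shifts: Qs = (P − 7.5) + 69.
Solving gives Q = 116 with consumers paying $54.5 and suppliers receiving $47 (the $7.5 wedge).
The less price-elastic side of the market bears the larger share of a per-unit tax.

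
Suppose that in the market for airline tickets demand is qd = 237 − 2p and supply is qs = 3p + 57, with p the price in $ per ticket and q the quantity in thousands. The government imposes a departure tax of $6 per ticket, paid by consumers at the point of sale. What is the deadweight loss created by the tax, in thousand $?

Deadweight loss = $21.6 thousand.

Before the tax: set 237 − 2p = 3p + 57 → p* = $36, q* = 165.
With the tax collected from consumers, demand (in seller-price terms) shifts: qd = 237 − 2(p + 6).
New equilibrium: consumers pay $39.6, suppliers receive $33.6, q = 157.8. (Wedge: pb − ps = 6.)
Quantity falls by |ΔQ| = |165 − 157.8| = 7.2.
DWL = ½ · t · |ΔQ| = ½ · 6 · 7.2 = $21.6.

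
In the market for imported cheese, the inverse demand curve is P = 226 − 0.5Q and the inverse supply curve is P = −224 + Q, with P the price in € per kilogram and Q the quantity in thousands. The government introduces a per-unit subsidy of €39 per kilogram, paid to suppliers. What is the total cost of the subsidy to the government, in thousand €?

Government outlay = €12714 thousand.

Inverting to Q(P) form: Qd = 452 − 2P; Qs = P + 224.
Without the subsidy, 452 − 2P = P + 224 gives 3P = 228, so P* = €76 and Q* = 300.
With a per-unit subsidy paid to suppliers, each receives P + 39 per unit sold, so supply becomes Qs = (P + 39) + 224.
Solving gives Q = 326 with consumers paying €63 and suppliers receiving €102 (the €39 wedge).
Outlay = t · Q = 39 · 326 = €12714.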